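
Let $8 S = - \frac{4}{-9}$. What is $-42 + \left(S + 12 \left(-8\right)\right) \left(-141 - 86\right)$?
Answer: $\frac{391273}{18} \approx 21737.0$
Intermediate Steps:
$S = \frac{1}{18}$ ($S = \frac{\left(-4\right) \frac{1}{-9}}{8} = \frac{\left(-4\right) \left(- \frac{1}{9}\right)}{8} = \frac{1}{8} \cdot \frac{4}{9} = \frac{1}{18} \approx 0.055556$)
$-42 + \left(S + 12 \left(-8\right)\right) \left(-141 - 86\right) = -42 + \left(\frac{1}{18} + 12 \left(-8\right)\right) \left(-141 - 86\right) = -42 + \left(\frac{1}{18} - 96\right) \left(-141 - 86\right) = -42 - - \frac{392029}{18} = -42 + \frac{392029}{18} = \frac{391273}{18}$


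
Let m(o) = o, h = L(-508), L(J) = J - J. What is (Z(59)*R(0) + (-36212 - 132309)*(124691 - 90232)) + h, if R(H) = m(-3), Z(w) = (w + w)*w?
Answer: -5807086025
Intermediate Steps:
L(J) = 0
h = 0
Z(w) = 2*w**2 (Z(w) = (2*w)*w = 2*w**2)
R(H) = -3
(Z(59)*R(0) + (-36212 - 132309)*(124691 - 90232)) + h = ((2*59**2)*(-3) + (-36212 - 132309)*(124691 - 90232)) + 0 = ((2*3481)*(-3) - 168521*34459) + 0 = (6962*(-3) - 5807065139) + 0 = (-20886 - 5807065139) + 0 = -5807086025 + 0 = -5807086025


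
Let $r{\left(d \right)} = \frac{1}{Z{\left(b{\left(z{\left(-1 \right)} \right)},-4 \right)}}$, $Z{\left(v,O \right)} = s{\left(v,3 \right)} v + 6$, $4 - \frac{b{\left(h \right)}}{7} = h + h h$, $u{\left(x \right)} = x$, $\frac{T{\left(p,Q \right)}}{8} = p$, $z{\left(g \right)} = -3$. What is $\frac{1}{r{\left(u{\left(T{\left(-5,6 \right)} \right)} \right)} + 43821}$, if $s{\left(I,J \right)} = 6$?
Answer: $\frac{78}{3418037} \approx 2.282 \cdot 10^{-5}$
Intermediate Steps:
$T{\left(p,Q \right)} = 8 p$
$b{\left(h \right)} = 28 - 7 h - 7 h^{2}$ ($b{\left(h \right)} = 28 - 7 \left(h + h h\right) = 28 - 7 \left(h + h^{2}\right) = 28 - \left(7 h + 7 h^{2}\right) = 28 - 7 h - 7 h^{2}$)
$Z{\left(v,O \right)} = 6 + 6 v$ ($Z{\left(v,O \right)} = 6 v + 6 = 6 + 6 v$)
$r{\left(d \right)} = - \frac{1}{78}$ ($r{\left(d \right)} = \frac{1}{6 + 6 \left(28 - -21 - 7 \left(-3\right)^{2}\right)} = \frac{1}{6 + 6 \left(28 + 21 - 63\right)} = \frac{1}{6 + 6 \left(-14\right)} = \frac{1}{6 - 84} = \frac{1}{-78} = - \frac{1}{78}$)
$\frac{1}{r{\left(u{\left(T{\left(-5,6 \right)} \right)} \right)} + 43821} = \frac{1}{- \frac{1}{78} + 43821} = \frac{1}{\frac{3418037}{78}} = \frac{78}{3418037}$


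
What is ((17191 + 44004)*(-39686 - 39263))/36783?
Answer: -4831284055/36783 ≈ -1.3135e+5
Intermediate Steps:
((17191 + 44004)*(-39686 - 39263))/36783 = (61195*(-78949))*(1/36783) = -4831284055*1/36783 = -4831284055/36783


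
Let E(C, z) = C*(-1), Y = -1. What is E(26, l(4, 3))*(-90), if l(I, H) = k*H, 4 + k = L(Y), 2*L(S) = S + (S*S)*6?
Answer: 2340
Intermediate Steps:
L(S) = S/2 + 3*S² (L(S) = (S + (S*S)*6)/2 = (S + S²*6)/2 = (S + 6*S²)/2 = S/2 + 3*S²)
k = -3/2 (k = -4 + (½)*(-1)*(1 + 6*(-1)) = -4 + (½)*(-1)*(1 - 6) = -4 + (½)*(-1)*(-5) = -4 + 5/2 = -3/2 ≈ -1.5000)
l(I, H) = -3*H/2
E(C, z) = -C
E(26, l(4, 3))*(-90) = -1*26*(-90) = -26*(-90) = 2340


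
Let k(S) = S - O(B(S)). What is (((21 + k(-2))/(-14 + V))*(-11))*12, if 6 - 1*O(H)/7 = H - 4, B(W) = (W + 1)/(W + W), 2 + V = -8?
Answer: -2167/8 ≈ -270.88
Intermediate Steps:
V = -10 (V = -2 - 8 = -10)
B(W) = (1 + W)/(2*W) (B(W) = (1 + W)/((2*W)) = (1 + W)*(1/(2*W)) = (1 + W)/(2*W))
O(H) = 70 - 7*H (O(H) = 42 - 7*(H - 4) = 42 - 7*(-4 + H) = 42 + (28 - 7*H) = 70 - 7*H)
k(S) = -70 + S + 7*(1 + S)/(2*S) (k(S) = S - (70 - 7*(1 + S)/(2*S)) = S + (-70 + 7*(1 + S)/(2*S)) = -70 + S + 7*(1 + S)/(2*S))
(((21 + k(-2))/(-14 + V))*(-11))*12 = (((21 + (-133/2 - 2 + (7/2)/(-2)))/(-14 - 10))*(-11))*12 = (((21 + (-133/2 - 2 + (7/2)*(-1/2)))/(-24))*(-11))*12 = (((21 + (-133/2 - 2 - 7/4))*(-1/24))*(-11))*12 = (((21 - 281/4)*(-1/24))*(-11))*12 = (-197/4*(-1/24)*(-11))*12 = ((197/96)*(-11))*12 = -2167/96*12 = -2167/8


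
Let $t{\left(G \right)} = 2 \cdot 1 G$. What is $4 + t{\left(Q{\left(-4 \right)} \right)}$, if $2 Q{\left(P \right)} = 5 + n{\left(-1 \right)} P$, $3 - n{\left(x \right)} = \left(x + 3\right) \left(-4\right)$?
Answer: $-35$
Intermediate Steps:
$n{\left(x \right)} = 15 + 4 x$ ($n{\left(x \right)} = 3 - \left(x + 3\right) \left(-4\right) = 3 - \left(3 + x\right) \left(-4\right) = 3 - \left(-12 - 4 x\right) = 3 + \left(12 + 4 x\right) = 15 + 4 x$)
$Q{\left(P \right)} = \frac{5}{2} + \frac{11 P}{2}$ ($Q{\left(P \right)} = \frac{5 + \left(15 + 4 \left(-1\right)\right) P}{2} = \frac{5 + \left(15 - 4\right) P}{2} = \frac{5 + 11 P}{2} = \frac{5}{2} + \frac{11 P}{2}$)
$t{\left(G \right)} = 2 G$
$4 + t{\left(Q{\left(-4 \right)} \right)} = 4 + 2 \left(\frac{5}{2} + \frac{11}{2} \left(-4\right)\right) = 4 + 2 \left(\frac{5}{2} - 22\right) = 4 + 2 \left(- \frac{39}{2}\right) = 4 - 39 = -35$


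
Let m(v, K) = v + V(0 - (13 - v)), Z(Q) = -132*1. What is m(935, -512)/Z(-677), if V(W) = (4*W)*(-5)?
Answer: 5835/44 ≈ 132.61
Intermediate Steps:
Z(Q) = -132
V(W) = -20*W
m(v, K) = 260 - 19*v (m(v, K) = v - 20*(0 - (13 - v)) = v - 20*(0 + (-13 + v)) = v - 20*(-13 + v) = v + (260 - 20*v) = 260 - 19*v)
m(935, -512)/Z(-677) = (260 - 19*935)/(-132) = (260 - 17765)*(-1/132) = -17505*(-1/132) = 5835/44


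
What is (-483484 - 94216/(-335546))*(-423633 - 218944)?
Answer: 52122963654999848/167773 ≈ 3.1068e+11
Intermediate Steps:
(-483484 - 94216/(-335546))*(-423633 - 218944) = (-483484 - 94216*(-1/335546))*(-642577) = (-483484 + 47108/167773)*(-642577) = -81115514024/167773*(-642577) = 52122963654999848/167773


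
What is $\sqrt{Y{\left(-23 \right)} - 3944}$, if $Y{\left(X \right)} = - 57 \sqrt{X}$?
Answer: $\sqrt{-3944 - 57 i \sqrt{23}} \approx 2.1751 - 62.839 i$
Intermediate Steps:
$\sqrt{Y{\left(-23 \right)} - 3944} = \sqrt{- 57 \sqrt{-23} - 3944} = \sqrt{- 57 i \sqrt{23} - 3944} = \sqrt{-3944 - 57 i \sqrt{23}}$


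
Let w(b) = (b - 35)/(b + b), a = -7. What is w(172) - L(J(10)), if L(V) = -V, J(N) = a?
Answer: -2271/344 ≈ -6.6017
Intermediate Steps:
J(N) = -7
w(b) = (-35 + b)/(2*b) (w(b) = (-35 + b)/((2*b)) = (-35 + b)*(1/(2*b)) = (-35 + b)/(2*b))
w(172) - L(J(10)) = (½)*(-35 + 172)/172 - (-1)*(-7) = (½)*(1/172)*137 - 1*7 = 137/344 - 7 = -2271/344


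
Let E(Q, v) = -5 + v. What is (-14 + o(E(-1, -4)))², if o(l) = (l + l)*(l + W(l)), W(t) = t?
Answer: 96100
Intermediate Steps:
o(l) = 4*l² (o(l) = (l + l)*(l + l) = (2*l)*(2*l) = 4*l²)
(-14 + o(E(-1, -4)))² = (-14 + 4*(-5 - 4)²)² = (-14 + 4*(-9)²)² = (-14 + 4*81)² = (-14 + 324)² = 310² = 96100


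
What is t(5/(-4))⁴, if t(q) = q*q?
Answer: 390625/65536 ≈ 5.9605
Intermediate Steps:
t(q) = q²
t(5/(-4))⁴ = ((5/(-4))²)⁴ = ((5*(-¼))²)⁴ = ((-5/4)²)⁴ = (25/16)⁴ = 390625/65536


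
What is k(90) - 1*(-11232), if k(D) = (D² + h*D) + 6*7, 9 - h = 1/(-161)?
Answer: 3249714/161 ≈ 20185.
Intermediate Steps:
h = 1450/161 (h = 9 - 1/(-161) = 9 - 1*(-1/161) = 9 + 1/161 = 1450/161 ≈ 9.0062)
k(D) = 42 + D² + 1450*D/161 (k(D) = (D² + 1450*D/161) + 6*7 = (D² + 1450*D/161) + 42 = 42 + D² + 1450*D/161)
k(90) - 1*(-11232) = (42 + 90² + (1450/161)*90) - 1*(-11232) = (42 + 8100 + 130500/161) + 11232 = 1441362/161 + 11232 = 3249714/161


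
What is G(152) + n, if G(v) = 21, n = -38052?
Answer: -38031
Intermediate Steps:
G(152) + n = 21 - 38052 = -38031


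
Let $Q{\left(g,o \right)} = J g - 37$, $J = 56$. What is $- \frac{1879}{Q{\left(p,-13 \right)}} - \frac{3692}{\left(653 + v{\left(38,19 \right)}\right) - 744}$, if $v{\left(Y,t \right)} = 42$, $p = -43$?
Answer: $\frac{9119011}{119805} \approx 76.115$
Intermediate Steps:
$Q{\left(g,o \right)} = -37 + 56 g$ ($Q{\left(g,o \right)} = 56 g - 37 = -37 + 56 g$)
$- \frac{1879}{Q{\left(p,-13 \right)}} - \frac{3692}{\left(653 + v{\left(38,19 \right)}\right) - 744} = - \frac{1879}{-37 + 56 \left(-43\right)} - \frac{3692}{\left(653 + 42\right) - 744} = - \frac{1879}{-37 - 2408} - \frac{3692}{695 - 744} = - \frac{1879}{-2445} - \frac{3692}{-49} = \left(-1879\right) \left(- \frac{1}{2445}\right) - - \frac{3692}{49} = \frac{1879}{2445} + \frac{3692}{49} = \frac{9119011}{119805}$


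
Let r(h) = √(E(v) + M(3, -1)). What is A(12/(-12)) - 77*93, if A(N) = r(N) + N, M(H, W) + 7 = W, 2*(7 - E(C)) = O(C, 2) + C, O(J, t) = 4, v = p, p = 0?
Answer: -7162 + I*√3 ≈ -7162.0 + 1.732*I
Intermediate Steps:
v = 0
E(C) = 5 - C/2 (E(C) = 7 - (4 + C)/2 = 7 + (-2 - C/2) = 5 - C/2)
M(H, W) = -7 + W
r(h) = I*√3 (r(h) = √((5 - ½*0) + (-7 - 1)) = √((5 + 0) - 8) = √(5 - 8) = √(-3) = I*√3)
A(N) = N + I*√3 (A(N) = I*√3 + N = N + I*√3)
A(12/(-12)) - 77*93 = (12/(-12) + I*√3) - 77*93 = (12*(-1/12) + I*√3) - 7161 = (-1 + I*√3) - 7161 = -7162 + I*√3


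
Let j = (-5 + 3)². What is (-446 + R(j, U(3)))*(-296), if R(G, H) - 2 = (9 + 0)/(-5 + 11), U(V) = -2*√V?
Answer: 130980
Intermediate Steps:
j = 4 (j = (-2)² = 4)
R(G, H) = 7/2 (R(G, H) = 2 + (9 + 0)/(-5 + 11) = 2 + 9/6 = 2 + 9*(⅙) = 2 + 3/2 = 7/2)
(-446 + R(j, U(3)))*(-296) = (-446 + 7/2)*(-296) = -885/2*(-296) = 130980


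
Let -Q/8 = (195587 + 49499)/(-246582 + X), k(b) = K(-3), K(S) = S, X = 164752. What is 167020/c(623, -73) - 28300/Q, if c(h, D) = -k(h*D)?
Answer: 40065842845/735258 ≈ 54492.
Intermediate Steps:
k(b) = -3
c(h, D) = 3 (c(h, D) = -1*(-3) = 3)
Q = 980344/40915 (Q = -8*(195587 + 49499)/(-246582 + 164752) = -1960688/(-81830) = -1960688*(-1)/81830 = -8*(-122543/40915) = 980344/40915 ≈ 23.961)
167020/c(623, -73) - 28300/Q = 167020/3 - 28300/980344/40915 = 167020*(⅓) - 28300*40915/980344 = 167020/3 - 289473625/245086 = 40065842845/735258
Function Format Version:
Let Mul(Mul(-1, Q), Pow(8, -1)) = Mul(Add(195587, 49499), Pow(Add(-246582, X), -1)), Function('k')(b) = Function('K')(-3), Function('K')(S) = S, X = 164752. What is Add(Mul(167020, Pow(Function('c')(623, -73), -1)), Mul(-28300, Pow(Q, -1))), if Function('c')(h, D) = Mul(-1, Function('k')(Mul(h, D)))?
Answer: Rational(40065842845, 735258) ≈ 54492.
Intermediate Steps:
Function('k')(b) = -3
Function('c')(h, D) = 3 (Function('c')(h, D) = Mul(-1, -3) = 3)
Q = Rational(980344, 40915) (Q = Mul(-8, Mul(Add(195587, 49499), Pow(Add(-246582, 164752), -1))) = Mul(-8, Mul(245086, Pow(-81830, -1))) = Mul(-8, Mul(245086, Rational(-1, 81830))) = Mul(-8, Rational(-122543, 40915)) = Rational(980344, 40915) ≈ 23.961)
Add(Mul(167020, Pow(Function('c')(623, -73), -1)), Mul(-28300, Pow(Q, -1))) = Add(Mul(167020, Pow(3, -1)), Mul(-28300, Pow(Rational(980344, 40915), -1))) = Add(Mul(167020, Rational(1, 3)), Mul(-28300, Rational(40915, 980344))) = Add(Rational(167020, 3), Rational(-289473625, 245086)) = Rational(40065842845, 735258)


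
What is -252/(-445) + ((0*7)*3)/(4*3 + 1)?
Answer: 252/445 ≈ 0.56629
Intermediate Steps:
-252/(-445) + ((0*7)*3)/(4*3 + 1) = -252*(-1/445) + (0*3)/(12 + 1) = 252/445 + 0/13 = 252/445 + 0*(1/13) = 252/445 + 0 = 252/445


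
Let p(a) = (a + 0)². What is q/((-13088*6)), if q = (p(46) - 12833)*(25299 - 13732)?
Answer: 123963539/78528 ≈ 1578.6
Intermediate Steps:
p(a) = a²
q = -123963539 (q = (46² - 12833)*(25299 - 13732) = (2116 - 12833)*11567 = -10717*11567 = -123963539)
q/((-13088*6)) = -123963539/((-13088*6)) = -123963539/(-78528) = -123963539*(-1/78528) = 123963539/78528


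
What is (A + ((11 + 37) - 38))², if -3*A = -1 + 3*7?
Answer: 100/9 ≈ 11.111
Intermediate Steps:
A = -20/3 (A = -(-1 + 3*7)/3 = -(-1 + 21)/3 = -⅓*20 = -20/3 ≈ -6.6667)
(A + ((11 + 37) - 38))² = (-20/3 + ((11 + 37) - 38))² = (-20/3 + (48 - 38))² = (-20/3 + 10)² = (10/3)² = 100/9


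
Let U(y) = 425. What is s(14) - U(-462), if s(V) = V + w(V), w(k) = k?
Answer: -397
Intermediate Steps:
s(V) = 2*V (s(V) = V + V = 2*V)
s(14) - U(-462) = 2*14 - 1*425 = 28 - 425 = -397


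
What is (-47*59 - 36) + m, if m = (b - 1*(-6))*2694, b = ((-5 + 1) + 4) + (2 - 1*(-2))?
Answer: 24131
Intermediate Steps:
b = 4 (b = (-4 + 4) + (2 + 2) = 0 + 4 = 4)
m = 26940 (m = (4 - 1*(-6))*2694 = (4 + 6)*2694 = 10*2694 = 26940)
(-47*59 - 36) + m = (-47*59 - 36) + 26940 = (-2773 - 36) + 26940 = -2809 + 26940 = 24131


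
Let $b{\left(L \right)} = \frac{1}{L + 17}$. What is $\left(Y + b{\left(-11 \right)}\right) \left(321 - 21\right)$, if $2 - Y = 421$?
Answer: $-125650$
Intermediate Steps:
$Y = -419$ ($Y = 2 - 421 = -419$)
$b{\left(L \right)} = \frac{1}{17 + L}$
$\left(Y + b{\left(-11 \right)}\right) \left(321 - 21\right) = \left(-419 + \frac{1}{17 - 11}\right) \left(321 - 21\right) = \left(-419 + \frac{1}{6}\right) 300 = \left(- \frac{2513}{6}\right) 300 = -125650$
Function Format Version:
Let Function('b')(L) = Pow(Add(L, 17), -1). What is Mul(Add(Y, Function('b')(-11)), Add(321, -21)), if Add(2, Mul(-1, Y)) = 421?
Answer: -125650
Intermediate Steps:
Y = -419 (Y = Add(2, Mul(-1, 421)) = Add(2, -421) = -419)
Function('b')(L) = Pow(Add(17, L), -1)
Mul(Add(Y, Function('b')(-11)), Add(321, -21)) = Mul(Add(-419, Pow(Add(17, -11), -1)), Add(321, -21)) = Mul(Add(-419, Pow(6, -1)), 300) = Mul(Add(-419, Rational(1, 6)), 300) = Mul(Rational(-2513, 6), 300) = -125650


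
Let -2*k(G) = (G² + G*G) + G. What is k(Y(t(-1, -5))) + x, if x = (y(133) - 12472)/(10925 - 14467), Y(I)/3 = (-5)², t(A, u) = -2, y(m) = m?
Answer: -10022118/1771 ≈ -5659.0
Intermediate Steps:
Y(I) = 75 (Y(I) = 3*(-5)² = 3*25 = 75)
k(G) = -G² - G/2 (k(G) = -((G² + G*G) + G)/2 = -((G² + G²) + G)/2 = -(2*G² + G)/2 = -(G + 2*G²)/2 = -G² - G/2)
x = 12339/3542 (x = (133 - 12472)/(10925 - 14467) = -12339/(-3542) = -12339*(-1/3542) = 12339/3542 ≈ 3.4836)
k(Y(t(-1, -5))) + x = -1*75*(½ + 75) + 12339/3542 = -1*75*151/2 + 12339/3542 = -11325/2 + 12339/3542 = -10022118/1771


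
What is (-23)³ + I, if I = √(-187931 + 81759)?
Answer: -12167 + 2*I*√26543 ≈ -12167.0 + 325.84*I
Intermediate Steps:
I = 2*I*√26543 (I = √(-106172) = 2*I*√26543 ≈ 325.84*I)
(-23)³ + I = (-23)³ + 2*I*√26543 = -12167 + 2*I*√26543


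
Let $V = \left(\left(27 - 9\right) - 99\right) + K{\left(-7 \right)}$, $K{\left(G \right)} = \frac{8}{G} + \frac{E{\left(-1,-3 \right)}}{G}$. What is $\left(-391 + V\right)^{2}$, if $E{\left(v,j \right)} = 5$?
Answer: $\frac{11002489}{49} \approx 2.2454 \cdot 10^{5}$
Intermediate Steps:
$K{\left(G \right)} = \frac{13}{G}$ ($K{\left(G \right)} = \frac{8}{G} + \frac{5}{G} = \frac{13}{G}$)
$V = - \frac{580}{7}$ ($V = \left(\left(27 - 9\right) - 99\right) + \frac{13}{-7} = \left(\left(27 - 9\right) - 99\right) + 13 \left(- \frac{1}{7}\right) = \left(18 - 99\right) - \frac{13}{7} = -81 - \frac{13}{7} = - \frac{580}{7} \approx -82.857$)
$\left(-391 + V\right)^{2} = \left(-391 - \frac{580}{7}\right)^{2} = \left(- \frac{3317}{7}\right)^{2} = \frac{11002489}{49}$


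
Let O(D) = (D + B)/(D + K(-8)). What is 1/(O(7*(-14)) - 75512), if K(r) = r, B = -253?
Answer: -106/8003921 ≈ -1.3244e-5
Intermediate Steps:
O(D) = (-253 + D)/(-8 + D) (O(D) = (D - 253)/(D - 8) = (-253 + D)/(-8 + D))
1/(O(7*(-14)) - 75512) = 1/((-253 + 7*(-14))/(-8 + 7*(-14)) - 75512) = 1/((-253 - 98)/(-8 - 98) - 75512) = 1/(-351/(-106) - 75512) = 1/(-1/106*(-351) - 75512) = 1/(351/106 - 75512) = 1/(-8003921/106) = -106/8003921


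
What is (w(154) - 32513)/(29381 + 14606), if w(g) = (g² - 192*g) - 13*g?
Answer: -40367/43987 ≈ -0.91770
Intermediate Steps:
w(g) = g² - 205*g
(w(154) - 32513)/(29381 + 14606) = (154*(-205 + 154) - 32513)/(29381 + 14606) = (154*(-51) - 32513)/43987 = (-7854 - 32513)*(1/43987) = -40367*1/43987 = -40367/43987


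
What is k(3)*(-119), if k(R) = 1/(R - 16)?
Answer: 119/13 ≈ 9.1538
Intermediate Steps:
k(R) = 1/(-16 + R)
k(3)*(-119) = -119/(-16 + 3) = -119/(-13) = -1/13*(-119) = 119/13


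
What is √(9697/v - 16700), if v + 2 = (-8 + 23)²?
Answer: I*√828311869/223 ≈ 129.06*I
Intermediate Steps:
v = 223 (v = -2 + (-8 + 23)² = -2 + 15² = -2 + 225 = 223)
√(9697/v - 16700) = √(9697/223 - 16700) = √(-3714403/223) = I*√828311869/223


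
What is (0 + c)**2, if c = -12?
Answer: 144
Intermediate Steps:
(0 + c)**2 = (0 - 12)**2 = (-12)**2 = 144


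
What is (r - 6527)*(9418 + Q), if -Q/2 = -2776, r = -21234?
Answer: -415582170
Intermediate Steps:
Q = 5552 (Q = -2*(-2776) = 5552)
(r - 6527)*(9418 + Q) = (-21234 - 6527)*(9418 + 5552) = -27761*14970 = -415582170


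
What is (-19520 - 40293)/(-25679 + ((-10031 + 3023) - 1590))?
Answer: 59813/34277 ≈ 1.7450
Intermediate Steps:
(-19520 - 40293)/(-25679 + ((-10031 + 3023) - 1590)) = -59813/(-25679 + (-7008 - 1590)) = -59813/(-25679 - 8598) = -59813/(-34277) = -59813*(-1/34277) = 59813/34277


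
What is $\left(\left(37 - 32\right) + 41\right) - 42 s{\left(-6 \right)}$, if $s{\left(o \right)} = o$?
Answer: $298$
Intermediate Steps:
$\left(\left(37 - 32\right) + 41\right) - 42 s{\left(-6 \right)} = \left(\left(37 - 32\right) + 41\right) - -252 = \left(5 + 41\right) + 252 = 46 + 252 = 298$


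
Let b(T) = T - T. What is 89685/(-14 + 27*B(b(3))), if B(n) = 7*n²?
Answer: -89685/14 ≈ -6406.1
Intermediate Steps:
b(T) = 0
89685/(-14 + 27*B(b(3))) = 89685/(-14 + 27*(7*0²)) = 89685/(-14 + 27*(7*0)) = 89685/(-14 + 27*0) = 89685/(-14 + 0) = 89685/(-14) = 89685*(-1/14) = -89685/14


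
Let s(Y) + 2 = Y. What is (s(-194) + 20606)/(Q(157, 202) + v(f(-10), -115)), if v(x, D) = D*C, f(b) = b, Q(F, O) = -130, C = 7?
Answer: -4082/187 ≈ -21.829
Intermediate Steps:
s(Y) = -2 + Y
v(x, D) = 7*D (v(x, D) = D*7 = 7*D)
(s(-194) + 20606)/(Q(157, 202) + v(f(-10), -115)) = ((-2 - 194) + 20606)/(-130 + 7*(-115)) = (-196 + 20606)/(-130 - 805) = 20410/(-935) = 20410*(-1/935) = -4082/187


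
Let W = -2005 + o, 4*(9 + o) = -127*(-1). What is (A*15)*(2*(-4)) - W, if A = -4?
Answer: 9849/4 ≈ 2462.3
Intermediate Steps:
o = 91/4 (o = -9 + (-127*(-1))/4 = -9 + (1/4)*127 = -9 + 127/4 = 91/4 ≈ 22.750)
W = -7929/4 (W = -2005 + 91/4 = -7929/4 ≈ -1982.3)
(A*15)*(2*(-4)) - W = (-4*15)*(2*(-4)) - 1*(-7929/4) = -60*(-8) + 7929/4 = 480 + 7929/4 = 9849/4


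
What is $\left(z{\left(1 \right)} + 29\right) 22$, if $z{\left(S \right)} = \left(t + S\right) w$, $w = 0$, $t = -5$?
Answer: $638$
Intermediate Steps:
$z{\left(S \right)} = 0$ ($z{\left(S \right)} = \left(-5 + S\right) 0 = 0$)
$\left(z{\left(1 \right)} + 29\right) 22 = \left(0 + 29\right) 22 = 29 \cdot 22 = 638$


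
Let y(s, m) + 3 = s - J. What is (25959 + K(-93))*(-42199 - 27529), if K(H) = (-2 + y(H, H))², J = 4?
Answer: -2535519264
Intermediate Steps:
y(s, m) = -7 + s (y(s, m) = -3 + (s - 1*4) = -3 + (s - 4) = -3 + (-4 + s) = -7 + s)
K(H) = (-9 + H)² (K(H) = (-2 + (-7 + H))² = (-9 + H)²)
(25959 + K(-93))*(-42199 - 27529) = (25959 + (-9 - 93)²)*(-42199 - 27529) = (25959 + (-102)²)*(-69728) = (25959 + 10404)*(-69728) = 36363*(-69728) = -2535519264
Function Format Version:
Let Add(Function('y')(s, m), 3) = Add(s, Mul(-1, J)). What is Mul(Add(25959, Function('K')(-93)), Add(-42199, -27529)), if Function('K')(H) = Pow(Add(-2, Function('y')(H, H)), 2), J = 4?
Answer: -2535519264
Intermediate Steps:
Function('y')(s, m) = Add(-7, s) (Function('y')(s, m) = Add(-3, Add(s, Mul(-1, 4))) = Add(-3, Add(s, -4)) = Add(-3, Add(-4, s)) = Add(-7, s))
Function('K')(H) = Pow(Add(-9, H), 2) (Function('K')(H) = Pow(Add(-2, Add(-7, H)), 2) = Pow(Add(-9, H), 2))
Mul(Add(25959, Function('K')(-93)), Add(-42199, -27529)) = Mul(Add(25959, Pow(Add(-9, -93), 2)), Add(-42199, -27529)) = Mul(Add(25959, Pow(-102, 2)), -69728) = Mul(Add(25959, 10404), -69728) = Mul(36363, -69728) = -2535519264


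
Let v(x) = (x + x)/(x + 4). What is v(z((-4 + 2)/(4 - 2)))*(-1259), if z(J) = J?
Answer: 2518/3 ≈ 839.33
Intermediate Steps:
v(x) = 2*x/(4 + x) (v(x) = (2*x)/(4 + x) = 2*x/(4 + x))
v(z((-4 + 2)/(4 - 2)))*(-1259) = (2*((-4 + 2)/(4 - 2))/(4 + (-4 + 2)/(4 - 2)))*(-1259) = (2*(-2/2)/(4 - 2/2))*(-1259) = (2*(-2*½)/(4 - 2*½))*(-1259) = (2*(-1)/(4 - 1))*(-1259) = (2*(-1)/3)*(-1259) = (2*(-1)*(⅓))*(-1259) = -⅔*(-1259) = 2518/3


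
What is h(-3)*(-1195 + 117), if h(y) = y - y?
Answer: 0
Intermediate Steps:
h(y) = 0
h(-3)*(-1195 + 117) = 0*(-1195 + 117) = 0*(-1078) = 0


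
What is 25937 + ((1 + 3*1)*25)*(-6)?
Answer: 25337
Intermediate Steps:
25937 + ((1 + 3*1)*25)*(-6) = 25937 + ((1 + 3)*25)*(-6) = 25937 + (4*25)*(-6) = 25937 + 100*(-6) = 25937 - 600 = 25337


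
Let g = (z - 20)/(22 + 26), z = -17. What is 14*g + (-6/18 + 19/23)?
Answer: -1895/184 ≈ -10.299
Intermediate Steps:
g = -37/48 (g = (-17 - 20)/(22 + 26) = -37/48 ≈ -0.77083)
14*g + (-6/18 + 19/23) = 14*(-37/48) + (-6/18 + 19/23) = -259/24 + (-6*1/18 + 19*(1/23)) = -259/24 + (-⅓ + 19/23) = -259/24 + 34/69 = -1895/184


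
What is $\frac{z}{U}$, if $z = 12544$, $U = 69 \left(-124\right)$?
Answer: $- \frac{3136}{2139} \approx -1.4661$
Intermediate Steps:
$U = -8556$
$\frac{z}{U} = \frac{12544}{-8556} = 12544 \left(- \frac{1}{8556}\right) = - \frac{3136}{2139}$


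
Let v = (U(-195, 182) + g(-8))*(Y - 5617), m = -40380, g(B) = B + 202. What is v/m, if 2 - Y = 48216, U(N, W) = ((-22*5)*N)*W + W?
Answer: 52542770339/10095 ≈ 5.2048e+6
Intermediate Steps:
U(N, W) = W - 110*N*W (U(N, W) = (-110*N)*W + W = -110*N*W + W = W - 110*N*W)
g(B) = 202 + B
Y = -48214 (Y = 2 - 1*48216 = 2 - 48216 = -48214)
v = -210171081356 (v = (182*(1 - 110*(-195)) + (202 - 8))*(-48214 - 5617) = (182*(1 + 21450) + 194)*(-53831) = (182*21451 + 194)*(-53831) = (3904082 + 194)*(-53831) = 3904276*(-53831) = -210171081356)
v/m = -210171081356/(-40380) = -210171081356*(-1/40380) = 52542770339/10095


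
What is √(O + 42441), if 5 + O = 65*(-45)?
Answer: √39511 ≈ 198.77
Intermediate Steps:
O = -2930 (O = -5 + 65*(-45) = -5 - 2925 = -2930)
√(O + 42441) = √(-2930 + 42441) = √39511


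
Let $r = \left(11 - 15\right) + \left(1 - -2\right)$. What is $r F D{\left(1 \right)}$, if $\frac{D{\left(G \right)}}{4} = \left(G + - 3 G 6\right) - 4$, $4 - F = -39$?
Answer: $3612$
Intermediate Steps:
$F = 43$ ($F = 4 - -39 = 4 + 39 = 43$)
$r = -1$ ($r = -4 + \left(1 + 2\right) = -4 + 3 = -1$)
$D{\left(G \right)} = -16 - 68 G$ ($D{\left(G \right)} = 4 \left(\left(G + - 3 G 6\right) - 4\right) = 4 \left(\left(G - 18 G\right) - 4\right) = 4 \left(- 17 G - 4\right) = 4 \left(-4 - 17 G\right) = -16 - 68 G$)
$r F D{\left(1 \right)} = \left(-1\right) 43 \left(-16 - 68\right) = - 43 \left(-16 - 68\right) = \left(-43\right) \left(-84\right) = 3612$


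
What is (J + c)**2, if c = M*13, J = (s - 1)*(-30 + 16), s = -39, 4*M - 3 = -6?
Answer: 4844401/16 ≈ 3.0278e+5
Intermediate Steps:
M = -3/4 (M = 3/4 + (1/4)*(-6) = 3/4 - 3/2 = -3/4 ≈ -0.75000)
J = 560 (J = (-39 - 1)*(-30 + 16) = -40*(-14) = 560)
c = -39/4 (c = -3/4*13 = -39/4 ≈ -9.7500)
(J + c)**2 = (560 - 39/4)**2 = (2201/4)**2 = 4844401/16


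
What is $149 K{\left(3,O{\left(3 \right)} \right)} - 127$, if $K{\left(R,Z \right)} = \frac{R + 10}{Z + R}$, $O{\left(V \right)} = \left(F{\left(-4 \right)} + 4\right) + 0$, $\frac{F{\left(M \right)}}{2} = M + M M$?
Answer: $- \frac{2000}{31} \approx -64.516$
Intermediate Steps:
$F{\left(M \right)} = 2 M + 2 M^{2}$ ($F{\left(M \right)} = 2 \left(M + M M\right) = 2 \left(M + M^{2}\right) = 2 M + 2 M^{2}$)
$O{\left(V \right)} = 28$ ($O{\left(V \right)} = \left(2 \left(-4\right) \left(1 - 4\right) + 4\right) + 0 = \left(2 \left(-4\right) \left(-3\right) + 4\right) + 0 = \left(24 + 4\right) + 0 = 28 + 0 = 28$)
$K{\left(R,Z \right)} = \frac{10 + R}{R + Z}$
$149 K{\left(3,O{\left(3 \right)} \right)} - 127 = 149 \frac{10 + 3}{3 + 28} - 127 = 149 \cdot \frac{1}{31} \cdot 13 - 127 = 149 \cdot \frac{13}{31} - 127 = \frac{1937}{31} - 127 = - \frac{2000}{31}$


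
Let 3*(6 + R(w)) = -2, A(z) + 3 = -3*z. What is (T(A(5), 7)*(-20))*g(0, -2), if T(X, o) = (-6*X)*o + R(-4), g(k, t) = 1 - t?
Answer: -44960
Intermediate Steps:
A(z) = -3 - 3*z
R(w) = -20/3 (R(w) = -6 + (1/3)*(-2) = -6 - 2/3 = -20/3)
T(X, o) = -20/3 - 6*X*o (T(X, o) = (-6*X)*o - 20/3 = -6*X*o - 20/3 = -20/3 - 6*X*o)
(T(A(5), 7)*(-20))*g(0, -2) = ((-20/3 - 6*(-3 - 3*5)*7)*(-20))*(1 - 1*(-2)) = ((-20/3 - 6*(-3 - 15)*7)*(-20))*(1 + 2) = ((-20/3 - 6*(-18)*7)*(-20))*3 = ((-20/3 + 756)*(-20))*3 = ((2248/3)*(-20))*3 = -44960/3*3 = -44960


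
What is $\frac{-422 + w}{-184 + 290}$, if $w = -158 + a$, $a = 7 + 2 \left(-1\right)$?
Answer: $- \frac{575}{106} \approx -5.4245$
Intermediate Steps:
$a = 5$ ($a = 7 - 2 = 5$)
$w = -153$ ($w = -158 + 5 = -153$)
$\frac{-422 + w}{-184 + 290} = \frac{-422 - 153}{-184 + 290} = - \frac{575}{106}$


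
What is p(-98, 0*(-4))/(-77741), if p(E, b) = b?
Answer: 0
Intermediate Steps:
p(-98, 0*(-4))/(-77741) = (0*(-4))/(-77741) = 0*(-1/77741) = 0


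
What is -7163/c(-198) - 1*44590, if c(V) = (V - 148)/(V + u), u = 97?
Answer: -16151603/346 ≈ -46681.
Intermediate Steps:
c(V) = (-148 + V)/(97 + V) (c(V) = (V - 148)/(V + 97) = (-148 + V)/(97 + V))
-7163/c(-198) - 1*44590 = -7163*(97 - 198)/(-148 - 198) - 1*44590 = -7163/(-346/(-101)) - 44590 = -7163/((-1/101*(-346))) - 44590 = -7163/346/101 - 44590 = -7163*101/346 - 44590 = -723463/346 - 44590 = -16151603/346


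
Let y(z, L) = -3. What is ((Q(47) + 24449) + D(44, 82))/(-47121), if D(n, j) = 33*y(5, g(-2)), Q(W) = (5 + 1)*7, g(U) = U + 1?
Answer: -24392/47121 ≈ -0.51765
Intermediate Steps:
g(U) = 1 + U
Q(W) = 42 (Q(W) = 6*7 = 42)
D(n, j) = -99 (D(n, j) = 33*(-3) = -99)
((Q(47) + 24449) + D(44, 82))/(-47121) = ((42 + 24449) - 99)/(-47121) = (24491 - 99)*(-1/47121) = 24392*(-1/47121) = -24392/47121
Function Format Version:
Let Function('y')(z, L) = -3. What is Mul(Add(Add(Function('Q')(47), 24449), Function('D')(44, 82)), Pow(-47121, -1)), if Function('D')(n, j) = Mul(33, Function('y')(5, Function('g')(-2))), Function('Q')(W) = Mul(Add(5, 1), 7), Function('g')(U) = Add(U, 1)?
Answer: Rational(-24392, 47121) ≈ -0.51765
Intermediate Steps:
Function('g')(U) = Add(1, U)
Function('Q')(W) = 42 (Function('Q')(W) = Mul(6, 7) = 42)
Function('D')(n, j) = -99 (Function('D')(n, j) = Mul(33, -3) = -99)
Mul(Add(Add(Function('Q')(47), 24449), Function('D')(44, 82)), Pow(-47121, -1)) = Mul(Add(Add(42, 24449), -99), Pow(-47121, -1)) = Mul(Add(24491, -99), Rational(-1, 47121)) = Mul(24392, Rational(-1, 47121)) = Rational(-24392, 47121)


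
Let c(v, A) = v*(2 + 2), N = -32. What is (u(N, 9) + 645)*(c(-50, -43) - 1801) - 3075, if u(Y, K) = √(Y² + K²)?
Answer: -1293720 - 2001*√1105 ≈ -1.3602e+6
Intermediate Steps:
c(v, A) = 4*v (c(v, A) = v*4 = 4*v)
u(Y, K) = √(K² + Y²)
(u(N, 9) + 645)*(c(-50, -43) - 1801) - 3075 = (√(9² + (-32)²) + 645)*(4*(-50) - 1801) - 3075 = (√(81 + 1024) + 645)*(-200 - 1801) - 3075 = (√1105 + 645)*(-2001) - 3075 = (645 + √1105)*(-2001) - 3075 = (-1290645 - 2001*√1105) - 3075 = -1293720 - 2001*√1105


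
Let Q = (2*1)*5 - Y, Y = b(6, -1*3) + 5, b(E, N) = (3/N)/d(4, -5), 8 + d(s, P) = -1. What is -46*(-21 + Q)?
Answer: 6670/9 ≈ 741.11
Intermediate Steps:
d(s, P) = -9 (d(s, P) = -8 - 1 = -9)
b(E, N) = -1/(3*N) (b(E, N) = (3/N)/(-9) = (3/N)*(-⅑) = -1/(3*N))
Y = 46/9 (Y = -1/(3*((-1*3))) + 5 = -⅓/(-3) + 5 = -⅓*(-⅓) + 5 = ⅑ + 5 = 46/9 ≈ 5.1111)
Q = 44/9 (Q = (2*1)*5 - 1*46/9 = 2*5 - 46/9 = 10 - 46/9 = 44/9 ≈ 4.8889)
-46*(-21 + Q) = -46*(-21 + 44/9) = -46*(-145/9) = 6670/9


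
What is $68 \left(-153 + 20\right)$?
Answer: $-9044$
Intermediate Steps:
$68 \left(-153 + 20\right) = 68 \left(-133\right) = -9044$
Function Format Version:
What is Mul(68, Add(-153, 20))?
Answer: -9044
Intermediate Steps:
Mul(68, Add(-153, 20)) = Mul(68, -133) = -9044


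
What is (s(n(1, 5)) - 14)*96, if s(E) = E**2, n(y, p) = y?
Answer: -1248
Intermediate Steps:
(s(n(1, 5)) - 14)*96 = (1**2 - 14)*96 = (1 - 14)*96 = -13*96 = -1248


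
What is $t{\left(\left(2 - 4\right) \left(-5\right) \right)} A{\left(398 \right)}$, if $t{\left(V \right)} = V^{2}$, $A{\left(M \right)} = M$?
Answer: $39800$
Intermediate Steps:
$t{\left(\left(2 - 4\right) \left(-5\right) \right)} A{\left(398 \right)} = \left(\left(2 - 4\right) \left(-5\right)\right)^{2} \cdot 398 = \left(\left(-2\right) \left(-5\right)\right)^{2} \cdot 398 = 10^{2} \cdot 398 = 100 \cdot 398 = 39800$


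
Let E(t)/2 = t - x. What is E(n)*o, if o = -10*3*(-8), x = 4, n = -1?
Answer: -2400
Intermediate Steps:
E(t) = -8 + 2*t (E(t) = 2*(t - 1*4) = 2*(t - 4) = 2*(-4 + t) = -8 + 2*t)
o = 240 (o = -30*(-8) = 240)
E(n)*o = (-8 + 2*(-1))*240 = (-8 - 2)*240 = -10*240 = -2400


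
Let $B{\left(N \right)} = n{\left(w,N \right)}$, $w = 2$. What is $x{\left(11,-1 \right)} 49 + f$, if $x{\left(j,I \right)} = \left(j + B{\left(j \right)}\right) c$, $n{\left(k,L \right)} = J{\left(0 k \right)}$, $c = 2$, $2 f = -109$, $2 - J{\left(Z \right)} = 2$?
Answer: $\frac{2047}{2} \approx 1023.5$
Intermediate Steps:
$J{\left(Z \right)} = 0$ ($J{\left(Z \right)} = 2 - 2 = 0$)
$f = - \frac{109}{2}$ ($f = \frac{1}{2} \left(-109\right) = - \frac{109}{2} \approx -54.5$)
$n{\left(k,L \right)} = 0$
$B{\left(N \right)} = 0$
$x{\left(j,I \right)} = 2 j$ ($x{\left(j,I \right)} = \left(j + 0\right) 2 = j 2 = 2 j$)
$x{\left(11,-1 \right)} 49 + f = 2 \cdot 11 \cdot 49 - \frac{109}{2} = 22 \cdot 49 - \frac{109}{2} = 1078 - \frac{109}{2} = \frac{2047}{2}$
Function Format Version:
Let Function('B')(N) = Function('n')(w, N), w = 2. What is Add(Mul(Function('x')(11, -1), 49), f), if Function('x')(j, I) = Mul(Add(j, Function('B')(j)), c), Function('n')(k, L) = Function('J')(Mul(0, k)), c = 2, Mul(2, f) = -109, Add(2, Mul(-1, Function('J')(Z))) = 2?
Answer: Rational(2047, 2) ≈ 1023.5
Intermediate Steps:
Function('J')(Z) = 0 (Function('J')(Z) = Add(2, Mul(-1, 2)) = Add(2, -2) = 0)
f = Rational(-109, 2) (f = Mul(Rational(1, 2), -109) = Rational(-109, 2) ≈ -54.500)
Function('n')(k, L) = 0
Function('B')(N) = 0
Function('x')(j, I) = Mul(2, j) (Function('x')(j, I) = Mul(Add(j, 0), 2) = Mul(j, 2) = Mul(2, j))
Add(Mul(Function('x')(11, -1), 49), f) = Add(Mul(Mul(2, 11), 49), Rational(-109, 2)) = Add(Mul(22, 49), Rational(-109, 2)) = Add(1078, Rational(-109, 2)) = Rational(2047, 2)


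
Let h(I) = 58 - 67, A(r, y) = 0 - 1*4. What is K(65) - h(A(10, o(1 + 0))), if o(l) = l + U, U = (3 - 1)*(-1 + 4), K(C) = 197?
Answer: 206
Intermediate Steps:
U = 6 (U = 2*3 = 6)
o(l) = 6 + l (o(l) = l + 6 = 6 + l)
A(r, y) = -4 (A(r, y) = 0 - 4 = -4)
h(I) = -9
K(65) - h(A(10, o(1 + 0))) = 197 - 1*(-9) = 197 + 9 = 206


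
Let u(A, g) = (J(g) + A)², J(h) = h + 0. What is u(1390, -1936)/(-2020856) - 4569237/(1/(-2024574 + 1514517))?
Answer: 1177437257098703397/505214 ≈ 2.3306e+12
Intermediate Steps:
J(h) = h
u(A, g) = (A + g)² (u(A, g) = (g + A)² = (A + g)²)
u(1390, -1936)/(-2020856) - 4569237/(1/(-2024574 + 1514517)) = (1390 - 1936)²/(-2020856) - 4569237/(1/(-2024574 + 1514517)) = (-546)²*(-1/2020856) - 4569237/(1/(-510057)) = 298116*(-1/2020856) - 4569237/(-1/510057) = -74529/505214 - 4569237*(-510057) = -74529/505214 + 2330571316509 = 1177437257098703397/505214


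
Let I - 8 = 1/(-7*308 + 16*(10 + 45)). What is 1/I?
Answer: 1276/10207 ≈ 0.12501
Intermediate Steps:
I = 10207/1276 (I = 8 + 1/(-7*308 + 16*(10 + 45)) = 8 + 1/(-2156 + 16*55) = 8 + 1/(-2156 + 880) = 8 + 1/(-1276) = 8 - 1/1276 = 10207/1276 ≈ 7.9992)
1/I = 1/(10207/1276) = 1276/10207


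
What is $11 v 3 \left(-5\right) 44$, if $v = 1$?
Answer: $-7260$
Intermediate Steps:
$11 v 3 \left(-5\right) 44 = 11 \cdot 1 \cdot 3 \left(-5\right) 44 = 11 \cdot 3 \left(-5\right) 44 = 11 \left(-15\right) 44 = \left(-165\right) 44 = -7260$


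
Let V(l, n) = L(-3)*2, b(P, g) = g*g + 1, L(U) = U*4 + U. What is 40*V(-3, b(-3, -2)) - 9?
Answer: -1209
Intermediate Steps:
L(U) = 5*U (L(U) = 4*U + U = 5*U)
b(P, g) = 1 + g² (b(P, g) = g² + 1 = 1 + g²)
V(l, n) = -30 (V(l, n) = (5*(-3))*2 = -15*2 = -30)
40*V(-3, b(-3, -2)) - 9 = 40*(-30) - 9 = -1200 - 9 = -1209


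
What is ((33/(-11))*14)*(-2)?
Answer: 84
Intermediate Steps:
((33/(-11))*14)*(-2) = ((33*(-1/11))*14)*(-2) = -3*14*(-2) = -42*(-2) = 84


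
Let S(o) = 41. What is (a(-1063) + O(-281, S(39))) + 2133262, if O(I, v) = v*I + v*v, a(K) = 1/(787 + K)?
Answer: 586064471/276 ≈ 2.1234e+6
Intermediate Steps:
O(I, v) = v² + I*v (O(I, v) = I*v + v² = v² + I*v)
(a(-1063) + O(-281, S(39))) + 2133262 = (1/(787 - 1063) + 41*(-281 + 41)) + 2133262 = (1/(-276) + 41*(-240)) + 2133262 = (-1/276 - 9840) + 2133262 = -2715841/276 + 2133262 = 586064471/276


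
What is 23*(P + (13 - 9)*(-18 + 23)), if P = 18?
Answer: 874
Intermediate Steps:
23*(P + (13 - 9)*(-18 + 23)) = 23*(18 + (13 - 9)*(-18 + 23)) = 23*(18 + 4*5) = 23*(18 + 20) = 23*38 = 874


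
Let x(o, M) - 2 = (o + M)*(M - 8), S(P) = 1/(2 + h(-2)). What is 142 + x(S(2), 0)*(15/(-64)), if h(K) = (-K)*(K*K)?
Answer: 4535/32 ≈ 141.72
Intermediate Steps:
h(K) = -K³ (h(K) = (-K)*K² = -K³)
S(P) = ⅒ (S(P) = 1/(2 - 1*(-2)³) = 1/(2 - 1*(-8)) = 1/(2 + 8) = 1/10 = ⅒)
x(o, M) = 2 + (-8 + M)*(M + o) (x(o, M) = 2 + (o + M)*(M - 8) = 2 + (M + o)*(-8 + M) = 2 + (-8 + M)*(M + o))
142 + x(S(2), 0)*(15/(-64)) = 142 + (2 + 0² - 8*0 - 8*⅒ + 0*(⅒))*(15/(-64)) = 142 + (2 + 0 + 0 - ⅘ + 0)*(15*(-1/64)) = 142 + (6/5)*(-15/64) = 142 - 9/32 = 4535/32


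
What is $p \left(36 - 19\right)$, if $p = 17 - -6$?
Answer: $391$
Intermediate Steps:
$p = 23$ ($p = 17 + 6 = 23$)
$p \left(36 - 19\right) = 23 \left(36 - 19\right) = 23 \cdot 17 = 391$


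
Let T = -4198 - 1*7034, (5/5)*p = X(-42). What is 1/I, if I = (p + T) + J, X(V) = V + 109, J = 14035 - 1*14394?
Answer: -1/11524 ≈ -8.6775e-5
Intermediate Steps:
J = -359 (J = 14035 - 14394 = -359)
X(V) = 109 + V
p = 67 (p = 109 - 42 = 67)
T = -11232 (T = -4198 - 7034 = -11232)
I = -11524 (I = (67 - 11232) - 359 = -11165 - 359 = -11524)
1/I = 1/(-11524) = -1/11524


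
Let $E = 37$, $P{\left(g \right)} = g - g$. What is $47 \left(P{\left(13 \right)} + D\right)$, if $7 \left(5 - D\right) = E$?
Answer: $- \frac{94}{7} \approx -13.429$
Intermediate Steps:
$P{\left(g \right)} = 0$
$D = - \frac{2}{7}$ ($D = 5 - \frac{37}{7} = - \frac{2}{7} \approx -0.28571$)
$47 \left(P{\left(13 \right)} + D\right) = 47 \left(0 - \frac{2}{7}\right) = 47 \left(- \frac{2}{7}\right) = - \frac{94}{7}$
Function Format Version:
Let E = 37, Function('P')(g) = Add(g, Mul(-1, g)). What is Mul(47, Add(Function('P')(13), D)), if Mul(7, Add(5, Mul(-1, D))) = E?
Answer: Rational(-94, 7) ≈ -13.429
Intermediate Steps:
Function('P')(g) = 0
D = Rational(-2, 7) (D = Add(5, Mul(Rational(-1, 7), 37)) = Add(5, Rational(-37, 7)) = Rational(-2, 7) ≈ -0.28571)
Mul(47, Add(Function('P')(13), D)) = Mul(47, Add(0, Rational(-2, 7))) = Mul(47, Rational(-2, 7)) = Rational(-94, 7)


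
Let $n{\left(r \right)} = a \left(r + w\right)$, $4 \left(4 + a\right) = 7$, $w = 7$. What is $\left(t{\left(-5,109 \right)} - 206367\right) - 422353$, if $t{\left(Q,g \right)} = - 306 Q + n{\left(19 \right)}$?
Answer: $- \frac{1254497}{2} \approx -6.2725 \cdot 10^{5}$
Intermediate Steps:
$a = - \frac{9}{4}$ ($a = -4 + \frac{1}{4} \cdot 7 = -4 + \frac{7}{4} = - \frac{9}{4} \approx -2.25$)
$n{\left(r \right)} = - \frac{63}{4} - \frac{9 r}{4}$ ($n{\left(r \right)} = - \frac{9 \left(r + 7\right)}{4} = - \frac{9 \left(7 + r\right)}{4} = - \frac{63}{4} - \frac{9 r}{4}$)
$t{\left(Q,g \right)} = - \frac{117}{2} - 306 Q$ ($t{\left(Q,g \right)} = - 306 Q - \frac{117}{2} = - \frac{117}{2} - 306 Q$)
$\left(t{\left(-5,109 \right)} - 206367\right) - 422353 = \left(\left(- \frac{117}{2} - -1530\right) - 206367\right) - 422353 = \left(\left(- \frac{117}{2} + 1530\right) - 206367\right) - 422353 = \left(\frac{2943}{2} - 206367\right) - 422353 = - \frac{409791}{2} - 422353 = - \frac{1254497}{2}$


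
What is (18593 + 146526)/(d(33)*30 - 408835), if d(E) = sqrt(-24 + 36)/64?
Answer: -3456329029888/8557878129785 - 7925712*sqrt(3)/8557878129785 ≈ -0.40388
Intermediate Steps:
d(E) = sqrt(3)/32 (d(E) = sqrt(12)*(1/64) = (2*sqrt(3))*(1/64) = sqrt(3)/32)
(18593 + 146526)/(d(33)*30 - 408835) = (18593 + 146526)/((sqrt(3)/32)*30 - 408835) = 165119/(15*sqrt(3)/16 - 408835) = 165119/(-408835 + 15*sqrt(3)/16)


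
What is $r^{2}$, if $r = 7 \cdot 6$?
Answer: $1764$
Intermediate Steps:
$r = 42$
$r^{2} = 42^{2} = 1764$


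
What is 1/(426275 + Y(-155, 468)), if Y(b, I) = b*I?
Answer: 1/353735 ≈ 2.8270e-6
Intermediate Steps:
Y(b, I) = I*b
1/(426275 + Y(-155, 468)) = 1/(426275 + 468*(-155)) = 1/(426275 - 72540) = 1/353735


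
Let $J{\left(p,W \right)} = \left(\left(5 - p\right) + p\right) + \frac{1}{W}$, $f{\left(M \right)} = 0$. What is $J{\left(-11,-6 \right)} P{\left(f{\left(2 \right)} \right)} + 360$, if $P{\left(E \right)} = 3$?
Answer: $\frac{749}{2} \approx 374.5$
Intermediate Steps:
$J{\left(p,W \right)} = 5 + \frac{1}{W}$
$J{\left(-11,-6 \right)} P{\left(f{\left(2 \right)} \right)} + 360 = \left(5 + \frac{1}{-6}\right) 3 + 360 = \left(5 - \frac{1}{6}\right) 3 + 360 = \frac{29}{6} \cdot 3 + 360 = \frac{29}{2} + 360 = \frac{749}{2}$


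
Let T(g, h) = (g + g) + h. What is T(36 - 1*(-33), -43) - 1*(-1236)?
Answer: 1331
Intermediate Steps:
T(g, h) = h + 2*g (T(g, h) = 2*g + h = h + 2*g)
T(36 - 1*(-33), -43) - 1*(-1236) = (-43 + 2*(36 - 1*(-33))) - 1*(-1236) = (-43 + 2*(36 + 33)) + 1236 = (-43 + 2*69) + 1236 = (-43 + 138) + 1236 = 95 + 1236 = 1331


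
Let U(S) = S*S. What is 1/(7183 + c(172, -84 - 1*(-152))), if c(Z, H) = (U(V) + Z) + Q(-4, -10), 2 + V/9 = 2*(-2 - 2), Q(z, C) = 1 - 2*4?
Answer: 1/15448 ≈ 6.4733e-5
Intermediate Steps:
Q(z, C) = -7 (Q(z, C) = 1 - 8 = -7)
V = -90 (V = -18 + 9*(2*(-2 - 2)) = -18 + 9*(2*(-4)) = -18 + 9*(-8) = -18 - 72 = -90)
U(S) = S²
c(Z, H) = 8093 + Z (c(Z, H) = ((-90)² + Z) - 7 = (8100 + Z) - 7 = 8093 + Z)
1/(7183 + c(172, -84 - 1*(-152))) = 1/(7183 + (8093 + 172)) = 1/(7183 + 8265) = 1/15448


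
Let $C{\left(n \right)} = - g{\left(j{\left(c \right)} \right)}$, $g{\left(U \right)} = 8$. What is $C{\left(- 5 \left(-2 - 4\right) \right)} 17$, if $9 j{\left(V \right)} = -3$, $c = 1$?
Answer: $-136$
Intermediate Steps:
$j{\left(V \right)} = - \frac{1}{3}$ ($j{\left(V \right)} = \frac{1}{9} \left(-3\right) = - \frac{1}{3}$)
$C{\left(n \right)} = -8$ ($C{\left(n \right)} = \left(-1\right) 8 = -8$)
$C{\left(- 5 \left(-2 - 4\right) \right)} 17 = \left(-8\right) 17 = -136$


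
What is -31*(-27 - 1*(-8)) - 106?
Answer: 483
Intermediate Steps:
-31*(-27 - 1*(-8)) - 106 = -31*(-27 + 8) - 106 = -31*(-19) - 106 = 589 - 106 = 483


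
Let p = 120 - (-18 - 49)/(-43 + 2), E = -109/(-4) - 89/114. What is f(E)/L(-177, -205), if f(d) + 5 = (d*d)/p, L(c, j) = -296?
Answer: -231878465/74674392192 ≈ -0.0031052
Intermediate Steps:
E = 6035/228 (E = -109*(-1/4) - 89*1/114 = 109/4 - 89/114 = 6035/228 ≈ 26.469)
p = 4853/41 (p = 120 - (-67)/(-41) = 120 - (-67)*(-1)/41 = 120 - 1*67/41 = 120 - 67/41 = 4853/41 ≈ 118.37)
f(d) = -5 + 41*d**2/4853 (f(d) = -5 + (d*d)/(4853/41) = -5 + d**2*(41/4853) = -5 + 41*d**2/4853)
f(E)/L(-177, -205) = (-5 + 41*(6035/228)**2/4853)/(-296) = (-5 + (41/4853)*(36421225/51984))*(-1/296) = (-5 + 1493270225/252278352)*(-1/296) = (231878465/252278352)*(-1/296) = -231878465/74674392192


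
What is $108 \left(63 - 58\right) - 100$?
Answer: $440$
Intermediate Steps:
$108 \left(63 - 58\right) - 100 = 108 \cdot 5 - 100 = 540 - 100 = 440$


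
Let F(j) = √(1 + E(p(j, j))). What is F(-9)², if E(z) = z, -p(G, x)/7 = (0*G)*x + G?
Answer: 64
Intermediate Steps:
p(G, x) = -7*G (p(G, x) = -7*((0*G)*x + G) = -7*(0*x + G) = -7*(0 + G) = -7*G)
F(j) = √(1 - 7*j)
F(-9)² = (√(1 - 7*(-9)))² = (√(1 + 63))² = (√64)² = 8² = 64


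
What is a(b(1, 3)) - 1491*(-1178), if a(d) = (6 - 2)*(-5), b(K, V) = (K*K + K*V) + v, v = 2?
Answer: 1756378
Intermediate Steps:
b(K, V) = 2 + K**2 + K*V (b(K, V) = (K*K + K*V) + 2 = (K**2 + K*V) + 2 = 2 + K**2 + K*V)
a(d) = -20 (a(d) = 4*(-5) = -20)
a(b(1, 3)) - 1491*(-1178) = -20 - 1491*(-1178) = -20 + 1756398 = 1756378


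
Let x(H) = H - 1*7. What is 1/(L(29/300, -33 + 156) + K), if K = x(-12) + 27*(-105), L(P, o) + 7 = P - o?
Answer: -300/895171 ≈ -0.00033513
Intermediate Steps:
x(H) = -7 + H (x(H) = H - 7 = -7 + H)
L(P, o) = -7 + P - o (L(P, o) = -7 + (P - o) = -7 + P - o)
K = -2854 (K = (-7 - 12) + 27*(-105) = -19 - 2835 = -2854)
1/(L(29/300, -33 + 156) + K) = 1/((-7 + 29/300 - (-33 + 156)) - 2854) = 1/((-7 + 29*(1/300) - 1*123) - 2854) = 1/((-7 + 29/300 - 123) - 2854) = 1/(-38971/300 - 2854) = 1/(-895171/300) = -300/895171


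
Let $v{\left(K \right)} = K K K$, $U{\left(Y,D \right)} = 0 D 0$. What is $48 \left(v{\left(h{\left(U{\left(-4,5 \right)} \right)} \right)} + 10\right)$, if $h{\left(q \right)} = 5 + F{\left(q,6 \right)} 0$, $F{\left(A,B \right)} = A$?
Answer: $6480$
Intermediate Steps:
$U{\left(Y,D \right)} = 0$ ($U{\left(Y,D \right)} = 0 \cdot 0 = 0$)
$h{\left(q \right)} = 5$ ($h{\left(q \right)} = 5 + q 0 = 5 + 0 = 5$)
$v{\left(K \right)} = K^{3}$ ($v{\left(K \right)} = K^{2} K = K^{3}$)
$48 \left(v{\left(h{\left(U{\left(-4,5 \right)} \right)} \right)} + 10\right) = 48 \left(5^{3} + 10\right) = 48 \left(125 + 10\right) = 48 \cdot 135 = 6480$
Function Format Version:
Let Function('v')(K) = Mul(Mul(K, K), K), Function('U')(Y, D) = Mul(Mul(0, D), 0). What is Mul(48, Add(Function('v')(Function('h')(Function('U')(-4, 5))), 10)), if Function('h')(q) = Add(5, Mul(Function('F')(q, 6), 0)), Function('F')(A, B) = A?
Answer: 6480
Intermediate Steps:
Function('U')(Y, D) = 0 (Function('U')(Y, D) = Mul(0, 0) = 0)
Function('h')(q) = 5 (Function('h')(q) = Add(5, Mul(q, 0)) = Add(5, 0) = 5)
Function('v')(K) = Pow(K, 3) (Function('v')(K) = Mul(Pow(K, 2), K) = Pow(K, 3))
Mul(48, Add(Function('v')(Function('h')(Function('U')(-4, 5))), 10)) = Mul(48, Add(Pow(5, 3), 10)) = Mul(48, Add(125, 10)) = Mul(48, 135) = 6480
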